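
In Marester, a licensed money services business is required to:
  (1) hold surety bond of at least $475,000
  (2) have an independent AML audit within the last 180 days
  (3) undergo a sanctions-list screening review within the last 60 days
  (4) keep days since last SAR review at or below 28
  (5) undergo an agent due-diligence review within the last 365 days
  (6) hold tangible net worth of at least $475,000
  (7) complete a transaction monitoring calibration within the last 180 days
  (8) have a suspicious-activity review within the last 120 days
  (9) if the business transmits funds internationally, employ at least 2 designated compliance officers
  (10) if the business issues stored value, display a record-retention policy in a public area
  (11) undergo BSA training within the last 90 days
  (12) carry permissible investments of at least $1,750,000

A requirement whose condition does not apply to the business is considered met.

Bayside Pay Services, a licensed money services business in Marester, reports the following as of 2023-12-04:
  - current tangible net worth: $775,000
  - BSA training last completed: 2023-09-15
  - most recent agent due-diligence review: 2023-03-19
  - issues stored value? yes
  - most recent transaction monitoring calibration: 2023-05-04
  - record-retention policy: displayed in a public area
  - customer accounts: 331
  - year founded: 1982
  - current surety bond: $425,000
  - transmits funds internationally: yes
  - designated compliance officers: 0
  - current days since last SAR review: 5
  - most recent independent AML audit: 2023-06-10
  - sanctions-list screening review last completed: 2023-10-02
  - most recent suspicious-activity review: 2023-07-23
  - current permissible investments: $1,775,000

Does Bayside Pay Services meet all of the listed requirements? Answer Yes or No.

1. surety bond $425,000 < $475,000 → not met
2. independent AML audit 177 days ago vs limit 180 → met
3. sanctions-list screening review 63 days ago vs limit 60 → not met
4. days since last SAR review 5 ≤ 28 → met
5. agent due-diligence review 260 days ago vs limit 365 → met
6. tangible net worth $775,000 ≥ $475,000 → met
7. transaction monitoring calibration 214 days ago vs limit 180 → not met
8. suspicious-activity review 134 days ago vs limit 120 → not met
9. condition 'transmits funds internationally' holds; designated compliance officers 0 < 2 → not met
10. condition 'issues stored value' holds; record-retention policy present → met
11. BSA training 80 days ago vs limit 90 → met
12. permissible investments $1,775,000 ≥ $1,750,000 → met
Not met: 1, 3, 7, 8, 9

No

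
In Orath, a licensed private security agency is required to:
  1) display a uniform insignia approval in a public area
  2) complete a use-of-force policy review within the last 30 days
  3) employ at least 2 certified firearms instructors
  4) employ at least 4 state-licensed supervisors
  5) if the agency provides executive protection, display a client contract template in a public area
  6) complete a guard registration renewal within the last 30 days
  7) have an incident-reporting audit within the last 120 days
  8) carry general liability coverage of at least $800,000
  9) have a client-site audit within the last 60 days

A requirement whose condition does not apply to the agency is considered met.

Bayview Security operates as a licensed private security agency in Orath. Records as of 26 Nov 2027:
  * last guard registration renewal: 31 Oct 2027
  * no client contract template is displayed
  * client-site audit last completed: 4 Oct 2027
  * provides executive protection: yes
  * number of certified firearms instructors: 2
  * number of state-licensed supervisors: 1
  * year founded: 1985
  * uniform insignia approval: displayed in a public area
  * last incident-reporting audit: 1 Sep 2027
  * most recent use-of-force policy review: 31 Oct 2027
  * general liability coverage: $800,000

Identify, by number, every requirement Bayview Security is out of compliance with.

4, 5

1. uniform insignia approval present → met
2. use-of-force policy review 26 days ago vs limit 30 → met
3. certified firearms instructors 2 ≥ 2 → met
4. state-licensed supervisors 1 < 4 → not met
5. condition 'provides executive protection' holds; client contract template absent → not met
6. guard registration renewal 26 days ago vs limit 30 → met
7. incident-reporting audit 86 days ago vs limit 120 → met
8. general liability coverage $800,000 ≥ $800,000 → met
9. client-site audit 53 days ago vs limit 60 → met
Not met: 4, 5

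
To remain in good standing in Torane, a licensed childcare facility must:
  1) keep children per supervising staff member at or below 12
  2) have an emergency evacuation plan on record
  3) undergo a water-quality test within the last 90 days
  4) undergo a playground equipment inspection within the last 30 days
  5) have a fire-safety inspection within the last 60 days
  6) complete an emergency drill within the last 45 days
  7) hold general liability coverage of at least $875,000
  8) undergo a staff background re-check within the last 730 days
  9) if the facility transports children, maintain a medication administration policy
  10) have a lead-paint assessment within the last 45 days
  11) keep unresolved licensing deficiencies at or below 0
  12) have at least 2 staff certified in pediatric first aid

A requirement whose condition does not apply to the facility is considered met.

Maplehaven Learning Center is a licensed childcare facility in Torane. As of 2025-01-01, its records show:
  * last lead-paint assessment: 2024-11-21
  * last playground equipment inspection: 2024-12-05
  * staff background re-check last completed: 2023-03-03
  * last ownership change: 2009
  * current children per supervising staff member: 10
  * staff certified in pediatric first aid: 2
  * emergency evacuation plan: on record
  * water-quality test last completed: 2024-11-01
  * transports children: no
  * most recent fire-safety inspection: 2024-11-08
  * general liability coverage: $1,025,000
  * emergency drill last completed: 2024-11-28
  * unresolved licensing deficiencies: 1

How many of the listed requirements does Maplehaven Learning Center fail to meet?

1. children per supervising staff member 10 ≤ 12 → met
2. emergency evacuation plan present → met
3. water-quality test 61 days ago vs limit 90 → met
4. playground equipment inspection 27 days ago vs limit 30 → met
5. fire-safety inspection 54 days ago vs limit 60 → met
6. emergency drill 34 days ago vs limit 45 → met
7. general liability coverage $1,025,000 ≥ $875,000 → met
8. staff background re-check 670 days ago vs limit 730 → met
9. condition 'transports children' does not hold → requirement n/a → met
10. lead-paint assessment 41 days ago vs limit 45 → met
11. unresolved licensing deficiencies 1 > 0 → not met
12. staff certified in pediatric first aid 2 ≥ 2 → met
Not met: 1 of 12

1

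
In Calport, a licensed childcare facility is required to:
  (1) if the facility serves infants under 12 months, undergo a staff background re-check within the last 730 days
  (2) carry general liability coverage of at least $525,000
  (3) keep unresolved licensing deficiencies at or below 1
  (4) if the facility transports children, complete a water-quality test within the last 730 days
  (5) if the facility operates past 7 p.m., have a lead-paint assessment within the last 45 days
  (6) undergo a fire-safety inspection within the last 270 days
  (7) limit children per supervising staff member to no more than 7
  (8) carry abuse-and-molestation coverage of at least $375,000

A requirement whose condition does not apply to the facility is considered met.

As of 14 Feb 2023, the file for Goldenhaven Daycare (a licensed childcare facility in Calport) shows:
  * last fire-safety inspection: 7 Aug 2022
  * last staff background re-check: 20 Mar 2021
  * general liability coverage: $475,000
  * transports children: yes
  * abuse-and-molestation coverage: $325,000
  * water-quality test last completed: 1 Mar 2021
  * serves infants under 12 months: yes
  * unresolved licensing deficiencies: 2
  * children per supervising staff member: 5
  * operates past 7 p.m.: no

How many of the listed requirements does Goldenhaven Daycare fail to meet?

3

1. condition 'serves infants under 12 months' holds; staff background re-check 696 days ago vs limit 730 → met
2. general liability coverage $475,000 < $525,000 → not met
3. unresolved licensing deficiencies 2 > 1 → not met
4. condition 'transports children' holds; water-quality test 715 days ago vs limit 730 → met
5. condition 'operates past 7 p.m.' does not hold → requirement n/a → met
6. fire-safety inspection 191 days ago vs limit 270 → met
7. children per supervising staff member 5 ≤ 7 → met
8. abuse-and-molestation coverage $325,000 < $375,000 → not met
Not met: 3 of 8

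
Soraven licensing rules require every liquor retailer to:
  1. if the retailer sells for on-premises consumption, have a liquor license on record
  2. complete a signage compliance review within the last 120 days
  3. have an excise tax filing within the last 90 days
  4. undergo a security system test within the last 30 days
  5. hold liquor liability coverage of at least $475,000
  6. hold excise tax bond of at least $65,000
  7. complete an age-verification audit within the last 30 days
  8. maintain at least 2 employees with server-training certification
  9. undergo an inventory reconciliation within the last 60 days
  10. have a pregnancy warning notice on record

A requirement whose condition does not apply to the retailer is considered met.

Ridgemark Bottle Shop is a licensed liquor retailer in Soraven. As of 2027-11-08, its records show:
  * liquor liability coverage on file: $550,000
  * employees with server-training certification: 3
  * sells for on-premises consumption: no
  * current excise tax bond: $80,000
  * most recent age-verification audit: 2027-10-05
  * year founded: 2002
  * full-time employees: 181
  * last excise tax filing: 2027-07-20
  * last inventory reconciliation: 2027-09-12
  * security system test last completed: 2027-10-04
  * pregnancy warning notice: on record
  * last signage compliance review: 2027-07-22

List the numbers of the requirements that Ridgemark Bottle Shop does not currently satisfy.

1. condition 'sells for on-premises consumption' does not hold → requirement n/a → met
2. signage compliance review 109 days ago vs limit 120 → met
3. excise tax filing 111 days ago vs limit 90 → not met
4. security system test 35 days ago vs limit 30 → not met
5. liquor liability coverage $550,000 ≥ $475,000 → met
6. excise tax bond $80,000 ≥ $65,000 → met
7. age-verification audit 34 days ago vs limit 30 → not met
8. employees with server-training certification 3 ≥ 2 → met
9. inventory reconciliation 57 days ago vs limit 60 → met
10. pregnancy warning notice present → met
Not met: 3, 4, 7

3, 4, 7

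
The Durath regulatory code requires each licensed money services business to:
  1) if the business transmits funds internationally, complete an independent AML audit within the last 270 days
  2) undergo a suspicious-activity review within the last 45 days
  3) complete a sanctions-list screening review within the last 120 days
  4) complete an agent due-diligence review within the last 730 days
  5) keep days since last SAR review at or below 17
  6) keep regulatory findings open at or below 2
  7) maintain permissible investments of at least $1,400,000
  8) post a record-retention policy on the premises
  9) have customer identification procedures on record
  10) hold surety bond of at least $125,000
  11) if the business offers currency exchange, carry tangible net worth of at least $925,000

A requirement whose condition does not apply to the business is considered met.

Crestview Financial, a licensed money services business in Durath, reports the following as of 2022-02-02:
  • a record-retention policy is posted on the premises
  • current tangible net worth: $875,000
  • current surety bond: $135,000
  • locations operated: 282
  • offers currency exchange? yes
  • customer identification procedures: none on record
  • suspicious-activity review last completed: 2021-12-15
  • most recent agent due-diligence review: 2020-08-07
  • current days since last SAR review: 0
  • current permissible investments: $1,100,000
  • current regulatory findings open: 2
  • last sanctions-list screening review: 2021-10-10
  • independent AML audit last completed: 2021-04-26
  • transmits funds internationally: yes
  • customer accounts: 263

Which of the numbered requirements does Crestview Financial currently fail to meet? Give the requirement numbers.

1, 2, 7, 9, 11

1. condition 'transmits funds internationally' holds; independent AML audit 282 days ago vs limit 270 → not met
2. suspicious-activity review 49 days ago vs limit 45 → not met
3. sanctions-list screening review 115 days ago vs limit 120 → met
4. agent due-diligence review 544 days ago vs limit 730 → met
5. days since last SAR review 0 ≤ 17 → met
6. regulatory findings open 2 ≤ 2 → met
7. permissible investments $1,100,000 < $1,400,000 → not met
8. record-retention policy present → met
9. customer identification procedures absent → not met
10. surety bond $135,000 ≥ $125,000 → met
11. condition 'offers currency exchange' holds; tangible net worth $875,000 < $925,000 → not met
Not met: 1, 2, 7, 9, 11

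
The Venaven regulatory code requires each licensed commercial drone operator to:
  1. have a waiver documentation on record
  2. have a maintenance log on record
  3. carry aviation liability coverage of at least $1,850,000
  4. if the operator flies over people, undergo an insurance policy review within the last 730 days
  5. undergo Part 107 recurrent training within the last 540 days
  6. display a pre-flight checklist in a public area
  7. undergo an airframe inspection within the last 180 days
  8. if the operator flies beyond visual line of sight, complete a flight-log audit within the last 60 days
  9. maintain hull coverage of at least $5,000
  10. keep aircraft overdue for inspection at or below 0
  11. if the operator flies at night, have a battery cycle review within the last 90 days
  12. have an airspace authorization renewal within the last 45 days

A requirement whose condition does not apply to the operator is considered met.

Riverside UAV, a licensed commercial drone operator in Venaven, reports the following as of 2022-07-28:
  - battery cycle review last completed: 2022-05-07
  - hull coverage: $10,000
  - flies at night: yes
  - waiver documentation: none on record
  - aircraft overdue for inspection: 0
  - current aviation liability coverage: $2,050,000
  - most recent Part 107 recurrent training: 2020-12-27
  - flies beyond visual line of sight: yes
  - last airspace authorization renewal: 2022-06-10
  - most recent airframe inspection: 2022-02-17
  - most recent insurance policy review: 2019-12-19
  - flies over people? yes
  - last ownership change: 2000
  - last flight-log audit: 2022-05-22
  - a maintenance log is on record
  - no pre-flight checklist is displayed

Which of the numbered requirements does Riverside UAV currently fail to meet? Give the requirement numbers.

1. waiver documentation absent → not met
2. maintenance log present → met
3. aviation liability coverage $2,050,000 ≥ $1,850,000 → met
4. condition 'flies over people' holds; insurance policy review 952 days ago vs limit 730 → not met
5. Part 107 recurrent training 578 days ago vs limit 540 → not met
6. pre-flight checklist absent → not met
7. airframe inspection 161 days ago vs limit 180 → met
8. condition 'flies beyond visual line of sight' holds; flight-log audit 67 days ago vs limit 60 → not met
9. hull coverage $10,000 ≥ $5,000 → met
10. aircraft overdue for inspection 0 ≤ 0 → met
11. condition 'flies at night' holds; battery cycle review 82 days ago vs limit 90 → met
12. airspace authorization renewal 48 days ago vs limit 45 → not met
Not met: 1, 4, 5, 6, 8, 12

1, 4, 5, 6, 8, 12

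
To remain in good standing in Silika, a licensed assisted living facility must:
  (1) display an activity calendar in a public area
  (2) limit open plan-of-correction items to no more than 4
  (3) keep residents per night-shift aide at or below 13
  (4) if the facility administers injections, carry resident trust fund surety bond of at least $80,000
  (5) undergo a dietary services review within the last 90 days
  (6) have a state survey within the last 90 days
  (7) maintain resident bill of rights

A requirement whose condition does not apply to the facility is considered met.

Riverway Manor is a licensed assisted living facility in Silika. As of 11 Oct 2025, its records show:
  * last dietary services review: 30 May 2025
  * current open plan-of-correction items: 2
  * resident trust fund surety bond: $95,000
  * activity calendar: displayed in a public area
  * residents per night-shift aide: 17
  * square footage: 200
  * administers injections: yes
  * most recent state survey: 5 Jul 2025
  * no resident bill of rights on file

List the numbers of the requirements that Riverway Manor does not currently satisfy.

3, 5, 6, 7

1. activity calendar present → met
2. open plan-of-correction items 2 ≤ 4 → met
3. residents per night-shift aide 17 > 13 → not met
4. condition 'administers injections' holds; resident trust fund surety bond $95,000 ≥ $80,000 → met
5. dietary services review 134 days ago vs limit 90 → not met
6. state survey 98 days ago vs limit 90 → not met
7. resident bill of rights absent → not met
Not met: 3, 5, 6, 7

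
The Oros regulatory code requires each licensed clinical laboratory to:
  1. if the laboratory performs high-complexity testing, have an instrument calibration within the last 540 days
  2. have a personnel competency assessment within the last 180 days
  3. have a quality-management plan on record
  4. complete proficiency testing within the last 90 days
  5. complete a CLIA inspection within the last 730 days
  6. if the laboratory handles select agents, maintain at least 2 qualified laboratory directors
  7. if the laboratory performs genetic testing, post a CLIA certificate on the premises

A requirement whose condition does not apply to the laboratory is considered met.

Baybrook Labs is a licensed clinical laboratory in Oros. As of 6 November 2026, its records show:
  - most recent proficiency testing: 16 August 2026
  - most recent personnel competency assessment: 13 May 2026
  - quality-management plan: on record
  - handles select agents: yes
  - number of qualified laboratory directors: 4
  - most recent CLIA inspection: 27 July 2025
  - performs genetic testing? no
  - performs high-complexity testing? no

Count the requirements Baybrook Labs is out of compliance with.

1. condition 'performs high-complexity testing' does not hold → requirement n/a → met
2. personnel competency assessment 177 days ago vs limit 180 → met
3. quality-management plan present → met
4. proficiency testing 82 days ago vs limit 90 → met
5. CLIA inspection 467 days ago vs limit 730 → met
6. condition 'handles select agents' holds; qualified laboratory directors 4 ≥ 2 → met
7. condition 'performs genetic testing' does not hold → requirement n/a → met
Not met: 0 of 7

0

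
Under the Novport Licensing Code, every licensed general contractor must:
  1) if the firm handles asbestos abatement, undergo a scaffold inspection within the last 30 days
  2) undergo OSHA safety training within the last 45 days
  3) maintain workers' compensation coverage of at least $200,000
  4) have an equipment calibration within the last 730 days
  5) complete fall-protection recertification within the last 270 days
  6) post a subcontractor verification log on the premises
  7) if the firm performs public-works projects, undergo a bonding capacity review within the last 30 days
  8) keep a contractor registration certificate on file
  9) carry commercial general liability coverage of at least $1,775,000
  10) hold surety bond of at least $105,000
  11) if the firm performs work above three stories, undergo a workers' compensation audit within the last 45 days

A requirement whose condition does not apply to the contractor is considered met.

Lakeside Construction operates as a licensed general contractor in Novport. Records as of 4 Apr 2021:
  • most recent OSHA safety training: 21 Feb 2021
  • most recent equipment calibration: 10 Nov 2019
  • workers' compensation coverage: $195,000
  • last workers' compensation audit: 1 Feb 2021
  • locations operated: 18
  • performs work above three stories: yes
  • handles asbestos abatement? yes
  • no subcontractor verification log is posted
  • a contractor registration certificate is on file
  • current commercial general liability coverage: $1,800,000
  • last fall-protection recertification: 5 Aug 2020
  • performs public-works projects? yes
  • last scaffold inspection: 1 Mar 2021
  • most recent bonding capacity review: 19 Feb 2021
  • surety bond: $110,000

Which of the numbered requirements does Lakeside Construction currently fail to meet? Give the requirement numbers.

1, 3, 6, 7, 11

1. condition 'handles asbestos abatement' holds; scaffold inspection 34 days ago vs limit 30 → not met
2. OSHA safety training 42 days ago vs limit 45 → met
3. workers' compensation coverage $195,000 < $200,000 → not met
4. equipment calibration 511 days ago vs limit 730 → met
5. fall-protection recertification 242 days ago vs limit 270 → met
6. subcontractor verification log absent → not met
7. condition 'performs public-works projects' holds; bonding capacity review 44 days ago vs limit 30 → not met
8. contractor registration certificate present → met
9. commercial general liability coverage $1,800,000 ≥ $1,775,000 → met
10. surety bond $110,000 ≥ $105,000 → met
11. condition 'performs work above three stories' holds; workers' compensation audit 62 days ago vs limit 45 → not met
Not met: 1, 3, 6, 7, 11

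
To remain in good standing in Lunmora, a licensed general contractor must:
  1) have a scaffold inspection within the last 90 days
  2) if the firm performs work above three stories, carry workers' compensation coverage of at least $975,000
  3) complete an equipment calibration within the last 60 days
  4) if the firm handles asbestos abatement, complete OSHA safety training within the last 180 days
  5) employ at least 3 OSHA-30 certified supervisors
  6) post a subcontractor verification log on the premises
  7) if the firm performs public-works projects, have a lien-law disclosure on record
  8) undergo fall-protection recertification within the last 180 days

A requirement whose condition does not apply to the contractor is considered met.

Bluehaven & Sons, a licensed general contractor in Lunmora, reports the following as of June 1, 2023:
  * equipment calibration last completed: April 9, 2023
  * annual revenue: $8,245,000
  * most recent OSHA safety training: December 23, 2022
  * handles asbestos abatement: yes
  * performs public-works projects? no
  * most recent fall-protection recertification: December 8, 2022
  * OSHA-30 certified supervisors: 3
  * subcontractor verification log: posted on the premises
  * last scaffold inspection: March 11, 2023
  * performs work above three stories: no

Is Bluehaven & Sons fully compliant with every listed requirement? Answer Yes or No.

1. scaffold inspection 82 days ago vs limit 90 → met
2. condition 'performs work above three stories' does not hold → requirement n/a → met
3. equipment calibration 53 days ago vs limit 60 → met
4. condition 'handles asbestos abatement' holds; OSHA safety training 160 days ago vs limit 180 → met
5. OSHA-30 certified supervisors 3 ≥ 3 → met
6. subcontractor verification log present → met
7. condition 'performs public-works projects' does not hold → requirement n/a → met
8. fall-protection recertification 175 days ago vs limit 180 → met
All met.

Yes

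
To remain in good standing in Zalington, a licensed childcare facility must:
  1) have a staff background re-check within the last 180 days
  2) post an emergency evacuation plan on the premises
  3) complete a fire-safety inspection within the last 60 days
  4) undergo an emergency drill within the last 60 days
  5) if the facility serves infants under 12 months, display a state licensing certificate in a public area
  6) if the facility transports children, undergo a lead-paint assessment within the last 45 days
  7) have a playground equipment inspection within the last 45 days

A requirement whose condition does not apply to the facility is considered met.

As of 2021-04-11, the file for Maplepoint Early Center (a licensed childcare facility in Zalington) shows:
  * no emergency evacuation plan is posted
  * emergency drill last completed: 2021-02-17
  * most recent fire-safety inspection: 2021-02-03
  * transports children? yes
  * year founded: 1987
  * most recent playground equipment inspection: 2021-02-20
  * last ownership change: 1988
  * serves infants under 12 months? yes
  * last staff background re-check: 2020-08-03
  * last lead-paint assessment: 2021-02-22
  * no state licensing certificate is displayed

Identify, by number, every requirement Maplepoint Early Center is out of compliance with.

1, 2, 3, 5, 6, 7

1. staff background re-check 251 days ago vs limit 180 → not met
2. emergency evacuation plan absent → not met
3. fire-safety inspection 67 days ago vs limit 60 → not met
4. emergency drill 53 days ago vs limit 60 → met
5. condition 'serves infants under 12 months' holds; state licensing certificate absent → not met
6. condition 'transports children' holds; lead-paint assessment 48 days ago vs limit 45 → not met
7. playground equipment inspection 50 days ago vs limit 45 → not met
Not met: 1, 2, 3, 5, 6, 7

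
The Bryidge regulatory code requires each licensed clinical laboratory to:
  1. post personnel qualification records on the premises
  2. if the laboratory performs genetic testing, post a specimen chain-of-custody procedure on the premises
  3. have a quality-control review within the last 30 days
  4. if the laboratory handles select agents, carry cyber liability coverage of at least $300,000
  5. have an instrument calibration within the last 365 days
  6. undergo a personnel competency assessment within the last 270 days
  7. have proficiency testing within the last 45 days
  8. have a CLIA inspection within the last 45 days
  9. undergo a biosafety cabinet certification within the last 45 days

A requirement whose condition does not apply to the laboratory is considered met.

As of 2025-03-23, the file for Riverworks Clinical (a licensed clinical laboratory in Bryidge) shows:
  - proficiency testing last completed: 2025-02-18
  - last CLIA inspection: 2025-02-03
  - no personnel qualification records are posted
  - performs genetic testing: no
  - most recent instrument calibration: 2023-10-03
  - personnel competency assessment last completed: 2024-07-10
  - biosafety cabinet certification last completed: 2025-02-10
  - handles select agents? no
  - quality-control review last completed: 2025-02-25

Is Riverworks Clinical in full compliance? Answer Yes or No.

1. personnel qualification records absent → not met
2. condition 'performs genetic testing' does not hold → requirement n/a → met
3. quality-control review 26 days ago vs limit 30 → met
4. condition 'handles select agents' does not hold → requirement n/a → met
5. instrument calibration 537 days ago vs limit 365 → not met
6. personnel competency assessment 256 days ago vs limit 270 → met
7. proficiency testing 33 days ago vs limit 45 → met
8. CLIA inspection 48 days ago vs limit 45 → not met
9. biosafety cabinet certification 41 days ago vs limit 45 → met
Not met: 1, 5, 8

No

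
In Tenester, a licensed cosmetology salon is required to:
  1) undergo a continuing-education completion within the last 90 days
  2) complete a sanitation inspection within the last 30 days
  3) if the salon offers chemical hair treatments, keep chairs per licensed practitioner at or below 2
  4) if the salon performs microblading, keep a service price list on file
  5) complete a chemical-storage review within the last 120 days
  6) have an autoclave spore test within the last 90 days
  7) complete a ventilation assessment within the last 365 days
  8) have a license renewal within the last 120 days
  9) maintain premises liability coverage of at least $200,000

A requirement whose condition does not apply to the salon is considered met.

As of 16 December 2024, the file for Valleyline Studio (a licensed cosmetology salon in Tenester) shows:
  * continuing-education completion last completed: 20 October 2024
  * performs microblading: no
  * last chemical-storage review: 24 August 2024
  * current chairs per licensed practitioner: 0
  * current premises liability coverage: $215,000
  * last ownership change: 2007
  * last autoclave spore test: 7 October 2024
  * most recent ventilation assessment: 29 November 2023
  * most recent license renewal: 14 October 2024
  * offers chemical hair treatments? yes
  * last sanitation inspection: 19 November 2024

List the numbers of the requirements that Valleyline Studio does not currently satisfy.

7

1. continuing-education completion 57 days ago vs limit 90 → met
2. sanitation inspection 27 days ago vs limit 30 → met
3. condition 'offers chemical hair treatments' holds; chairs per licensed practitioner 0 ≤ 2 → met
4. condition 'performs microblading' does not hold → requirement n/a → met
5. chemical-storage review 114 days ago vs limit 120 → met
6. autoclave spore test 70 days ago vs limit 90 → met
7. ventilation assessment 383 days ago vs limit 365 → not met
8. license renewal 63 days ago vs limit 120 → met
9. premises liability coverage $215,000 ≥ $200,000 → met
Not met: 7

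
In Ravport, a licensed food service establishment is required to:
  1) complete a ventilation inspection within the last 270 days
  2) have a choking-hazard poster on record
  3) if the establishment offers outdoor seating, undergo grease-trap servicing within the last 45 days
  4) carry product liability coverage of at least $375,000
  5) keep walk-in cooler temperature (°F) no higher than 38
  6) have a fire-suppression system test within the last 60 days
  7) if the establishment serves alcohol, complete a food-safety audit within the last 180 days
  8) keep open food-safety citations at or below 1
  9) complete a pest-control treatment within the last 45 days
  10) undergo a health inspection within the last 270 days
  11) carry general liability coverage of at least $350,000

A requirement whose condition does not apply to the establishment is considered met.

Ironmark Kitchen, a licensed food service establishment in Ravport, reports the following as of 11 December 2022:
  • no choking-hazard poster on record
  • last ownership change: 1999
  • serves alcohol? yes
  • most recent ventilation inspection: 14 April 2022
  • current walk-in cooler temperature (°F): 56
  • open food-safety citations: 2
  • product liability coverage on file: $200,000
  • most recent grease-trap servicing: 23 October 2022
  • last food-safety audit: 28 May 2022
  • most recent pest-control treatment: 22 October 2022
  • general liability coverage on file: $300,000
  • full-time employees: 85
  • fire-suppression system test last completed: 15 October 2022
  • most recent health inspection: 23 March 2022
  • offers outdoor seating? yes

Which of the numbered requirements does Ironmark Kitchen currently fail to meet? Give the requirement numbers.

2, 3, 4, 5, 7, 8, 9, 11

1. ventilation inspection 241 days ago vs limit 270 → met
2. choking-hazard poster absent → not met
3. condition 'offers outdoor seating' holds; grease-trap servicing 49 days ago vs limit 45 → not met
4. product liability coverage $200,000 < $375,000 → not met
5. walk-in cooler temperature (°F) 56 > 38 → not met
6. fire-suppression system test 57 days ago vs limit 60 → met
7. condition 'serves alcohol' holds; food-safety audit 197 days ago vs limit 180 → not met
8. open food-safety citations 2 > 1 → not met
9. pest-control treatment 50 days ago vs limit 45 → not met
10. health inspection 263 days ago vs limit 270 → met
11. general liability coverage $300,000 < $350,000 → not met
Not met: 2, 3, 4, 5, 7, 8, 9, 11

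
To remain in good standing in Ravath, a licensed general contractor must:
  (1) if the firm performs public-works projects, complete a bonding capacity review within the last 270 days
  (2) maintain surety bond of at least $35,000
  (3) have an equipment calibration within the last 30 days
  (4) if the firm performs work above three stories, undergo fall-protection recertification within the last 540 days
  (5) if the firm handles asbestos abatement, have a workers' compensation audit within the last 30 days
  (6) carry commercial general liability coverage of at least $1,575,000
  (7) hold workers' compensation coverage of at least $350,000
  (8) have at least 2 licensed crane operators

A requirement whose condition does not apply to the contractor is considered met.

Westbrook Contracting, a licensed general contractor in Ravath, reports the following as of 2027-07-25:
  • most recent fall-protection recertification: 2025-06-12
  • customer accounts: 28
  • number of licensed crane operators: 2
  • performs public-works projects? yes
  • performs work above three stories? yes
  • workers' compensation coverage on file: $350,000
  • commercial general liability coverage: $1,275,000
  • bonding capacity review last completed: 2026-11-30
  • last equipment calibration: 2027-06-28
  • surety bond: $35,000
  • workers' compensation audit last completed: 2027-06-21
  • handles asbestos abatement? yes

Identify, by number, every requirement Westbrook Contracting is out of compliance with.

1. condition 'performs public-works projects' holds; bonding capacity review 237 days ago vs limit 270 → met
2. surety bond $35,000 ≥ $35,000 → met
3. equipment calibration 27 days ago vs limit 30 → met
4. condition 'performs work above three stories' holds; fall-protection recertification 773 days ago vs limit 540 → not met
5. condition 'handles asbestos abatement' holds; workers' compensation audit 34 days ago vs limit 30 → not met
6. commercial general liability coverage $1,275,000 < $1,575,000 → not met
7. workers' compensation coverage $350,000 ≥ $350,000 → met
8. licensed crane operators 2 ≥ 2 → met
Not met: 4, 5, 6

4, 5, 6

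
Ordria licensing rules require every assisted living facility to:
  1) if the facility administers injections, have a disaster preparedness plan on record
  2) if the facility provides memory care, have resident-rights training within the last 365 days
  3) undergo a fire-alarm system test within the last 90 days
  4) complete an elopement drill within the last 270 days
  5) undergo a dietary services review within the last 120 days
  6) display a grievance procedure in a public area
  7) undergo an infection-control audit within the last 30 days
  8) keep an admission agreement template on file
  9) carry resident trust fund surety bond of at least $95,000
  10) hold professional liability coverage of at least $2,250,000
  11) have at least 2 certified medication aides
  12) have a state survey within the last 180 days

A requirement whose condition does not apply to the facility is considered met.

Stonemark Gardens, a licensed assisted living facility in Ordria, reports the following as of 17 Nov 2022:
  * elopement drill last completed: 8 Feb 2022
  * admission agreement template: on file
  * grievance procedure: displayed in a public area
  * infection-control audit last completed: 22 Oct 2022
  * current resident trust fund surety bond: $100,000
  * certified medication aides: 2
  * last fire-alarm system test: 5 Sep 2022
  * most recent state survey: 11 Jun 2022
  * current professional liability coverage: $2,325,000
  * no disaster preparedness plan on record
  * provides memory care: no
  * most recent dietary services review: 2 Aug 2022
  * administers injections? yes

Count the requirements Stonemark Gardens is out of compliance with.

1. condition 'administers injections' holds; disaster preparedness plan absent → not met
2. condition 'provides memory care' does not hold → requirement n/a → met
3. fire-alarm system test 73 days ago vs limit 90 → met
4. elopement drill 282 days ago vs limit 270 → not met
5. dietary services review 107 days ago vs limit 120 → met
6. grievance procedure present → met
7. infection-control audit 26 days ago vs limit 30 → met
8. admission agreement template present → met
9. resident trust fund surety bond $100,000 ≥ $95,000 → met
10. professional liability coverage $2,325,000 ≥ $2,250,000 → met
11. certified medication aides 2 ≥ 2 → met
12. state survey 159 days ago vs limit 180 → met
Not met: 2 of 12

2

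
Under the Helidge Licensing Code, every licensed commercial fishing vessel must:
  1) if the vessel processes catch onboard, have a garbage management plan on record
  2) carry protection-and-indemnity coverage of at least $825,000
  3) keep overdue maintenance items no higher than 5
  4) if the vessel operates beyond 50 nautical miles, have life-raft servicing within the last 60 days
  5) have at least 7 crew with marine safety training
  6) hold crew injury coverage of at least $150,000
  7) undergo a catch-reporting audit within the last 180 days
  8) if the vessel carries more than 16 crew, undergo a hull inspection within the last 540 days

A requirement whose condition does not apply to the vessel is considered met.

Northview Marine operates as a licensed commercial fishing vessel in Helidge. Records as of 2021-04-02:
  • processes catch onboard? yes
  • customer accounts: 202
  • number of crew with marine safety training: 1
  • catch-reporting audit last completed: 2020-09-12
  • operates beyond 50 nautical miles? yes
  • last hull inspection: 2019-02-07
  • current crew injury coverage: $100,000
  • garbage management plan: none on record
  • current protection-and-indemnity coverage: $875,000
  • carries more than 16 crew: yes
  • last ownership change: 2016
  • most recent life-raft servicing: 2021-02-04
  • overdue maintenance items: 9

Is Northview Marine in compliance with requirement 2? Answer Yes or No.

2. protection-and-indemnity coverage $875,000 ≥ $825,000 → met

Yes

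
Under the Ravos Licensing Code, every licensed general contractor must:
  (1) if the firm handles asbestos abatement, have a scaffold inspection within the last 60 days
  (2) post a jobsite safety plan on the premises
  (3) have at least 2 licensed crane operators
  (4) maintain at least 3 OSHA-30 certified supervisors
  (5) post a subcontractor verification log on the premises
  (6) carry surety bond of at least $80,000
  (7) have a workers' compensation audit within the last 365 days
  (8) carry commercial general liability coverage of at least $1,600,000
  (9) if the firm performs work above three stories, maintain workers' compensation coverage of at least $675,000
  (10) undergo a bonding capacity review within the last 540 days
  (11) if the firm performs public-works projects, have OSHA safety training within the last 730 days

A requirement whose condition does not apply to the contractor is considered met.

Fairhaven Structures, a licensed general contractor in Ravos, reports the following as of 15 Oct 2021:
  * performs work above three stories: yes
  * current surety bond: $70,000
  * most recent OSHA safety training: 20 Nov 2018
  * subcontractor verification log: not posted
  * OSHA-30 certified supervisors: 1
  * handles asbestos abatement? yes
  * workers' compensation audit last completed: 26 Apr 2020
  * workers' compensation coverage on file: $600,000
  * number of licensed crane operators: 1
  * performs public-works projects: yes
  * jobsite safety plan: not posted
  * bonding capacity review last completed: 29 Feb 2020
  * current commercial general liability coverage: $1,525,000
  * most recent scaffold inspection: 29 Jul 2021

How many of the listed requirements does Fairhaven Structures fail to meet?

1. condition 'handles asbestos abatement' holds; scaffold inspection 78 days ago vs limit 60 → not met
2. jobsite safety plan absent → not met
3. licensed crane operators 1 < 2 → not met
4. OSHA-30 certified supervisors 1 < 3 → not met
5. subcontractor verification log absent → not met
6. surety bond $70,000 < $80,000 → not met
7. workers' compensation audit 537 days ago vs limit 365 → not met
8. commercial general liability coverage $1,525,000 < $1,600,000 → not met
9. condition 'performs work above three stories' holds; workers' compensation coverage $600,000 < $675,000 → not met
10. bonding capacity review 594 days ago vs limit 540 → not met
11. condition 'performs public-works projects' holds; OSHA safety training 1060 days ago vs limit 730 → not met
Not met: 11 of 11

11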